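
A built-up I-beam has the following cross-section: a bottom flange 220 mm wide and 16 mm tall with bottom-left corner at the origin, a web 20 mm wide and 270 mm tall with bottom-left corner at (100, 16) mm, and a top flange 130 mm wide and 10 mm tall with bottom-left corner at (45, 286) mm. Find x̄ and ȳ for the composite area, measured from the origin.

x̄ = 110.00 mm, ȳ = 119.56 mm

Part | A | x̄ᵢ | ȳᵢ | A·x̄ᵢ | A·ȳᵢ
bottom flange | 3520.00 | 110.00 | 8.00 | 387200.00 | 28160.00
web | 5400.00 | 110.00 | 151.00 | 594000.00 | 815400.00
top flange | 1300.00 | 110.00 | 291.00 | 143000.00 | 378300.00
Σ | 10220.00 |  |  | 1124200.00 | 1221860.00
x̄ = 1124200.00 / 10220.00 = 110.00 mm
ȳ = 1221860.00 / 10220.00 = 119.56 mm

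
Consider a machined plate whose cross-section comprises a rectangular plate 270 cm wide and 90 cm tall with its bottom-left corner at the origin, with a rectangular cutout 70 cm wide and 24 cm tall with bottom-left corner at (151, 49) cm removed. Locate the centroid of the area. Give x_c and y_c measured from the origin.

x_c = 131.21 cm, y_c = 43.81 cm

Part | A | x̄ᵢ | ȳᵢ | A·x̄ᵢ | A·ȳᵢ
plate | 24300.00 | 135.00 | 45.00 | 3280500.00 | 1093500.00
hole | -1680.00 | 186.00 | 61.00 | -312480.00 | -102480.00
Σ | 22620.00 |  |  | 2968020.00 | 991020.00
x_c = 2968020.00 / 22620.00 = 131.21 cm
y_c = 991020.00 / 22620.00 = 43.81 cm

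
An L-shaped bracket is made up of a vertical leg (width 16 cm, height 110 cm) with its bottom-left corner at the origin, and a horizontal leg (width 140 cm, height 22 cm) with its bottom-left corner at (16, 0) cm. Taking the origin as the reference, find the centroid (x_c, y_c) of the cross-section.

vertical leg: A = 16 × 110 = 1760.00, centroid at (8.00, 55.00).
horizontal leg: A = 140 × 22 = 3080.00, centroid at (86.00, 11.00).
ΣA = 4840.00 cm², ΣAx_c = 278960.00 cm³, ΣAy_c = 130680.00 cm³.
x_c = 278960.00/4840.00 = 57.64 cm; y_c = 130680.00/4840.00 = 27.00 cm.

x_c = 57.64 cm, y_c = 27.00 cm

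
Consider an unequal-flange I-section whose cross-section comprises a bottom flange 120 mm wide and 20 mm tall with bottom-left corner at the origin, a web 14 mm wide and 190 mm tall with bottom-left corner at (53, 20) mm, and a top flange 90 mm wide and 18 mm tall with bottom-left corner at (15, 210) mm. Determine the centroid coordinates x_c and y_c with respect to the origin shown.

x_c = 60.00 mm, y_c = 102.50 mm

bottom flange: A = 120 × 20 = 2400.00, centroid at (60.00, 10.00).
web: A = 14 × 190 = 2660.00, centroid at (60.00, 115.00).
top flange: A = 90 × 18 = 1620.00, centroid at (60.00, 219.00).
ΣA = 6680.00 mm²
ΣAx_c = (2400.00)(60.00) + (2660.00)(60.00) + (1620.00)(60.00) = 400800.00 mm³
ΣAy_c = (2400.00)(10.00) + (2660.00)(115.00) + (1620.00)(219.00) = 684680.00 mm³
x_c = 400800.00 / 6680.00 = 60.00 mm
y_c = 684680.00 / 6680.00 = 102.50 mm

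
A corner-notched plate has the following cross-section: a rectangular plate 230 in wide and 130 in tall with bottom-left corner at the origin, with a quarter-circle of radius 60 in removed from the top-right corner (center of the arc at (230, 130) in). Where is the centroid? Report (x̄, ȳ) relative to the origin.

x̄ = 105.65 in, ȳ = 60.87 in

plate: A = 230 × 130 = 29900.00, centroid at (115.00, 65.00).
removed quarter-circle: A = −¼π·60² = -2827.43, centroid at (204.54, 104.54).
ΣA = 27072.57 in², ΣAx̄ = 2860190.32 in³, ΣAȳ = 1647933.66 in³.
x̄ = 2860190.32/27072.57 = 105.65 in; ȳ = 1647933.66/27072.57 = 60.87 in.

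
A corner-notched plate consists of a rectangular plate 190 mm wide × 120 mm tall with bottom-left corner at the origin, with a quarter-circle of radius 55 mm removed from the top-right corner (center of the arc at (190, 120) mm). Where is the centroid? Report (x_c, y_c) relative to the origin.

Part | A | x̄ᵢ | ȳᵢ | A·x̄ᵢ | A·ȳᵢ
plate | 22800.00 | 95.00 | 60.00 | 2166000.00 | 1368000.00
removed quarter-circle | -2375.83 | 166.66 | 96.66 | -395949.26 | -229641.20
Σ | 20424.17 |  |  | 1770050.74 | 1138358.80
x_c = 1770050.74 / 20424.17 = 86.66 mm
y_c = 1138358.80 / 20424.17 = 55.74 mm

x_c = 86.66 mm, y_c = 55.74 mm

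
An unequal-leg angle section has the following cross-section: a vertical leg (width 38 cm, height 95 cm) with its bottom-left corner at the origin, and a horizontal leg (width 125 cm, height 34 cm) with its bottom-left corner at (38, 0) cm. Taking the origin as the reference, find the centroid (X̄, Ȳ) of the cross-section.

vertical leg: A = 38 × 95 = 3610.00, centroid at (19.00, 47.50).
horizontal leg: A = 125 × 34 = 4250.00, centroid at (100.50, 17.00).
ΣA = 7860.00 cm², ΣAX̄ = 495715.00 cm³, ΣAȲ = 243725.00 cm³.
X̄ = 495715.00/7860.00 = 63.07 cm; Ȳ = 243725.00/7860.00 = 31.01 cm.

X̄ = 63.07 cm, Ȳ = 31.01 cm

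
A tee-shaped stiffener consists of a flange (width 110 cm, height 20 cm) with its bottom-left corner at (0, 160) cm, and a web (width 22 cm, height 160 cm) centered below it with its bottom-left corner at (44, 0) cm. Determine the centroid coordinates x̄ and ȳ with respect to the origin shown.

web: A = 22 × 160 = 3520.00, centroid at (55.00, 80.00).
flange: A = 110 × 20 = 2200.00, centroid at (55.00, 170.00).
ΣA = 5720.00 cm², ΣAx̄ = 314600.00 cm³, ΣAȳ = 655600.00 cm³.
x̄ = 314600.00/5720.00 = 55.00 cm; ȳ = 655600.00/5720.00 = 114.62 cm.

x̄ = 55.00 cm, ȳ = 114.62 cm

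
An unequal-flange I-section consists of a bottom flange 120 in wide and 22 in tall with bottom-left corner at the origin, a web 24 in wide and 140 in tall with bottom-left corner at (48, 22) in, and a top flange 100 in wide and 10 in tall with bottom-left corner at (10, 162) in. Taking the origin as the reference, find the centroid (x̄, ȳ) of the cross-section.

x̄ = 60.00 in, ȳ = 72.17 in

bottom flange: A = 120 × 22 = 2640.00, centroid at (60.00, 11.00).
web: A = 24 × 140 = 3360.00, centroid at (60.00, 92.00).
top flange: A = 100 × 10 = 1000.00, centroid at (60.00, 167.00).
ΣA = 7000.00 in²
ΣAx̄ = (2640.00)(60.00) + (3360.00)(60.00) + (1000.00)(60.00) = 420000.00 in³
ΣAȳ = (2640.00)(11.00) + (3360.00)(92.00) + (1000.00)(167.00) = 505160.00 in³
x̄ = 420000.00 / 7000.00 = 60.00 in
ȳ = 505160.00 / 7000.00 = 72.17 in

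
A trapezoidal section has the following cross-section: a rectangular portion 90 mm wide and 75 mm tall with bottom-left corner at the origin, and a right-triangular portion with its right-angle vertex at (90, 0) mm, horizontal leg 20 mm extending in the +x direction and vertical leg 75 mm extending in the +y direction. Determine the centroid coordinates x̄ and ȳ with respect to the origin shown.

x̄ = 50.17 mm, ȳ = 36.25 mm

rectangular portion: A = 90 × 75 = 6750.00, centroid at (45.00, 37.50).
triangular portion: A = ½·20·75 = 750.00, centroid at (96.67, 25.00).
ΣA = 7500.00 mm²
ΣAx̄ = (6750.00)(45.00) + (750.00)(96.67) = 376250.00 mm³
ΣAȳ = (6750.00)(37.50) + (750.00)(25.00) = 271875.00 mm³
x̄ = 376250.00 / 7500.00 = 50.17 mm
ȳ = 271875.00 / 7500.00 = 36.25 mm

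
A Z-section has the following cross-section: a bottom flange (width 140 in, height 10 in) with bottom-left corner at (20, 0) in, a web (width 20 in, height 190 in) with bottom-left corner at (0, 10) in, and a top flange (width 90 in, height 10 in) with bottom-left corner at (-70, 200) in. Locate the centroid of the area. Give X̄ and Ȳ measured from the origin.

Part | A | x̄ᵢ | ȳᵢ | A·x̄ᵢ | A·ȳᵢ
bottom flange | 1400.00 | 90.00 | 5.00 | 126000.00 | 7000.00
web | 3800.00 | 10.00 | 105.00 | 38000.00 | 399000.00
top flange | 900.00 | -25.00 | 205.00 | -22500.00 | 184500.00
Σ | 6100.00 |  |  | 141500.00 | 590500.00
X̄ = 141500.00 / 6100.00 = 23.20 in
Ȳ = 590500.00 / 6100.00 = 96.80 in

X̄ = 23.20 in, Ȳ = 96.80 in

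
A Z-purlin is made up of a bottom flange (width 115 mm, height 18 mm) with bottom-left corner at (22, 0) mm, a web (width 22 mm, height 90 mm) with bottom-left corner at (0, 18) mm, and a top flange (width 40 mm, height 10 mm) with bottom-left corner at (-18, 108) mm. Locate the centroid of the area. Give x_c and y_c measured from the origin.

x_c = 42.06 mm, y_c = 42.38 mm

bottom flange: A = 115 × 18 = 2070.00, centroid at (79.50, 9.00).
web: A = 22 × 90 = 1980.00, centroid at (11.00, 63.00).
top flange: A = 40 × 10 = 400.00, centroid at (2.00, 113.00).
ΣA = 4450.00 mm², ΣAx_c = 187145.00 mm³, ΣAy_c = 188570.00 mm³.
x_c = 187145.00/4450.00 = 42.06 mm; y_c = 188570.00/4450.00 = 42.38 mm.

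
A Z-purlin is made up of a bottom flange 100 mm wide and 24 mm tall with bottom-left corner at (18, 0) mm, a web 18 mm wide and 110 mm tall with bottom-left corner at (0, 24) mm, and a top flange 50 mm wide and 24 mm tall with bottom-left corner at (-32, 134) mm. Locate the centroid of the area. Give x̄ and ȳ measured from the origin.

x̄ = 30.94 mm, ȳ = 64.59 mm

bottom flange: A = 100 × 24 = 2400.00, centroid at (68.00, 12.00).
web: A = 18 × 110 = 1980.00, centroid at (9.00, 79.00).
top flange: A = 50 × 24 = 1200.00, centroid at (-7.00, 146.00).
ΣA = 5580.00 mm²
ΣAx̄ = (2400.00)(68.00) + (1980.00)(9.00) + (1200.00)(-7.00) = 172620.00 mm³
ΣAȳ = (2400.00)(12.00) + (1980.00)(79.00) + (1200.00)(146.00) = 360420.00 mm³
x̄ = 172620.00 / 5580.00 = 30.94 mm
ȳ = 360420.00 / 5580.00 = 64.59 mm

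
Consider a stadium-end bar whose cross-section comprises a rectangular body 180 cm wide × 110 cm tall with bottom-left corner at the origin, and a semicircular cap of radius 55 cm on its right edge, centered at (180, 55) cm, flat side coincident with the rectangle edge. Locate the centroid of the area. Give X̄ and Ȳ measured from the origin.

X̄ = 111.94 cm, Ȳ = 55.00 cm

Part | A | x̄ᵢ | ȳᵢ | A·x̄ᵢ | A·ȳᵢ
rectangular body | 19800.00 | 90.00 | 55.00 | 1782000.00 | 1089000.00
semicircular end | 4751.66 | 203.34 | 55.00 | 966215.27 | 261341.24
Σ | 24551.66 |  |  | 2748215.27 | 1350341.24
X̄ = 2748215.27 / 24551.66 = 111.94 cm
Ȳ = 1350341.24 / 24551.66 = 55.00 cm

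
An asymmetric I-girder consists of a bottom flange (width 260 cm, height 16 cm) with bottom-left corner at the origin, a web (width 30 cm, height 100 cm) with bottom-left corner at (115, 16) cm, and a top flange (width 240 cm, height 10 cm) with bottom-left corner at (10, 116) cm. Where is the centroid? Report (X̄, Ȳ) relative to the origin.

X̄ = 130.00 cm, Ȳ = 54.57 cm

Part | A | x̄ᵢ | ȳᵢ | A·x̄ᵢ | A·ȳᵢ
bottom flange | 4160.00 | 130.00 | 8.00 | 540800.00 | 33280.00
web | 3000.00 | 130.00 | 66.00 | 390000.00 | 198000.00
top flange | 2400.00 | 130.00 | 121.00 | 312000.00 | 290400.00
Σ | 9560.00 |  |  | 1242800.00 | 521680.00
X̄ = 1242800.00 / 9560.00 = 130.00 cm
Ȳ = 521680.00 / 9560.00 = 54.57 cm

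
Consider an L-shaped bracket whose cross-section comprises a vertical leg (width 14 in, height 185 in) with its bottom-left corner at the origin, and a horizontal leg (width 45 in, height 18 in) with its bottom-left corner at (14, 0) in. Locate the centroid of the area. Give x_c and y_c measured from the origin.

x_c = 14.03 in, y_c = 72.61 in

vertical leg: A = 14 × 185 = 2590.00, centroid at (7.00, 92.50).
horizontal leg: A = 45 × 18 = 810.00, centroid at (36.50, 9.00).
ΣA = 3400.00 in²
ΣAx_c = (2590.00)(7.00) + (810.00)(36.50) = 47695.00 in³
ΣAy_c = (2590.00)(92.50) + (810.00)(9.00) = 246865.00 in³
x_c = 47695.00 / 3400.00 = 14.03 in
y_c = 246865.00 / 3400.00 = 72.61 in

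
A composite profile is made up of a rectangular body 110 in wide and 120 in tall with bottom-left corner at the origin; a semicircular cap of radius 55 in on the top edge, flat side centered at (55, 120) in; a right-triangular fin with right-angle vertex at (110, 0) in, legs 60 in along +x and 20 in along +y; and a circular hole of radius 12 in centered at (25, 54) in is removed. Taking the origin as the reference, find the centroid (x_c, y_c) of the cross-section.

x_c = 58.24 in, y_c = 80.26 in

rectangular body: A = 110 × 120 = 13200.00, centroid at (55.00, 60.00).
semicircular top: A = ½π·55² = 4751.66, centroid at (55.00, 143.34).
triangular fin: A = ½·60·20 = 600.00, centroid at (130.00, 6.67).
hole: A = −π·12² = -452.39, centroid at (25.00, 54.00).
ΣA = 18099.27 in², ΣAx_c = 1054031.51 in³, ΣAy_c = 1452686.71 in³.
x_c = 1054031.51/18099.27 = 58.24 in; y_c = 1452686.71/18099.27 = 80.26 in.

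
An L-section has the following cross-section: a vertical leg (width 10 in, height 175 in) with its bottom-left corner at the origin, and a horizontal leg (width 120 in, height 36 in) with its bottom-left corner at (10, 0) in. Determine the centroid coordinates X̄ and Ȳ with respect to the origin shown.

X̄ = 51.26 in, Ȳ = 38.04 in

Part | A | x̄ᵢ | ȳᵢ | A·x̄ᵢ | A·ȳᵢ
vertical leg | 1750.00 | 5.00 | 87.50 | 8750.00 | 153125.00
horizontal leg | 4320.00 | 70.00 | 18.00 | 302400.00 | 77760.00
Σ | 6070.00 |  |  | 311150.00 | 230885.00
X̄ = 311150.00 / 6070.00 = 51.26 in
Ȳ = 230885.00 / 6070.00 = 38.04 in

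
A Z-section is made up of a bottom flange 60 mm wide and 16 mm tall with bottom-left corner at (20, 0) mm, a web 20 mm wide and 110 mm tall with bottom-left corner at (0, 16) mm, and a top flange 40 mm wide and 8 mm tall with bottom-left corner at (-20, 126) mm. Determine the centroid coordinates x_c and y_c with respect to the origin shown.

x_c = 20.11 mm, y_c = 59.05 mm

Part | A | x̄ᵢ | ȳᵢ | A·x̄ᵢ | A·ȳᵢ
bottom flange | 960.00 | 50.00 | 8.00 | 48000.00 | 7680.00
web | 2200.00 | 10.00 | 71.00 | 22000.00 | 156200.00
top flange | 320.00 | 0.00 | 130.00 | 0.00 | 41600.00
Σ | 3480.00 |  |  | 70000.00 | 205480.00
x_c = 70000.00 / 3480.00 = 20.11 mm
y_c = 205480.00 / 3480.00 = 59.05 mm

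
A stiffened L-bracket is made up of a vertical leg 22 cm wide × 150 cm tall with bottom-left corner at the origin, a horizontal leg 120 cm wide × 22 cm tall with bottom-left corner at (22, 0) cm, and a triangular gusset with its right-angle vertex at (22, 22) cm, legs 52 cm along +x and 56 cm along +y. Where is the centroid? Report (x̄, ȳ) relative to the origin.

vertical leg: A = 22 × 150 = 3300.00, centroid at (11.00, 75.00).
horizontal leg: A = 120 × 22 = 2640.00, centroid at (82.00, 11.00).
gusset: A = ½·52·56 = 1456.00, centroid at (39.33, 40.67).
ΣA = 7396.00 cm²
ΣAx̄ = (3300.00)(11.00) + (2640.00)(82.00) + (1456.00)(39.33) = 310049.33 cm³
ΣAȳ = (3300.00)(75.00) + (2640.00)(11.00) + (1456.00)(40.67) = 335750.67 cm³
x̄ = 310049.33 / 7396.00 = 41.92 cm
ȳ = 335750.67 / 7396.00 = 45.40 cm

x̄ = 41.92 cm, ȳ = 45.40 cm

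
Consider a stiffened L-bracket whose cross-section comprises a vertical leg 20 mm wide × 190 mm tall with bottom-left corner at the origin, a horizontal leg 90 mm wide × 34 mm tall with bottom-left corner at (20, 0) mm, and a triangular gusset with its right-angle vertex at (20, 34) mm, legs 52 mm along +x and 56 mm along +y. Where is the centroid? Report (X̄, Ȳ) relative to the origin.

X̄ = 35.02 mm, Ȳ = 58.89 mm

vertical leg: A = 20 × 190 = 3800.00, centroid at (10.00, 95.00).
horizontal leg: A = 90 × 34 = 3060.00, centroid at (65.00, 17.00).
gusset: A = ½·52·56 = 1456.00, centroid at (37.33, 52.67).
ΣA = 8316.00 mm²
ΣAX̄ = (3800.00)(10.00) + (3060.00)(65.00) + (1456.00)(37.33) = 291257.33 mm³
ΣAȲ = (3800.00)(95.00) + (3060.00)(17.00) + (1456.00)(52.67) = 489702.67 mm³
X̄ = 291257.33 / 8316.00 = 35.02 mm
Ȳ = 489702.67 / 8316.00 = 58.89 mm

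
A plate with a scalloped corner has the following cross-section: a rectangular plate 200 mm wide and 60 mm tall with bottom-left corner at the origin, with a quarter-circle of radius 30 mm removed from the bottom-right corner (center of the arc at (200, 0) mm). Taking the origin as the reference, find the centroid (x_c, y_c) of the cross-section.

plate: A = 200 × 60 = 12000.00, centroid at (100.00, 30.00).
removed quarter-circle: A = −¼π·30² = -706.86, centroid at (187.27, 12.73).
ΣA = 11293.14 mm²
ΣAx_c = (12000.00)(100.00) + (-706.86)(187.27) = 1067628.33 mm³
ΣAy_c = (12000.00)(30.00) + (-706.86)(12.73) = 351000.00 mm³
x_c = 1067628.33 / 11293.14 = 94.54 mm
y_c = 351000.00 / 11293.14 = 31.08 mm

x_c = 94.54 mm, y_c = 31.08 mm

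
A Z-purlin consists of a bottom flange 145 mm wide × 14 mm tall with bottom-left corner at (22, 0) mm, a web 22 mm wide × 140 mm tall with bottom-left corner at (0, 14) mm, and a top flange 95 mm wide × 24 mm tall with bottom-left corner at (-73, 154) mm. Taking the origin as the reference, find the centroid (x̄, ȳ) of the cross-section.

bottom flange: A = 145 × 14 = 2030.00, centroid at (94.50, 7.00).
web: A = 22 × 140 = 3080.00, centroid at (11.00, 84.00).
top flange: A = 95 × 24 = 2280.00, centroid at (-25.50, 166.00).
ΣA = 7390.00 mm², ΣAx̄ = 167575.00 mm³, ΣAȳ = 651410.00 mm³.
x̄ = 167575.00/7390.00 = 22.68 mm; ȳ = 651410.00/7390.00 = 88.15 mm.

x̄ = 22.68 mm, ȳ = 88.15 mm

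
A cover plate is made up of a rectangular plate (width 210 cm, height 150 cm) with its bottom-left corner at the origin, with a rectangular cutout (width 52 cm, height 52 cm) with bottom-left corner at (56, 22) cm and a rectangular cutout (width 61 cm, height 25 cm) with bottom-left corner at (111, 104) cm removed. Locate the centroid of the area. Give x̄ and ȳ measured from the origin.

x̄ = 105.24 cm, ȳ = 75.36 cm

plate: A = 210 × 150 = 31500.00, centroid at (105.00, 75.00).
hole 1: A = −(52 × 52) = -2704.00, centroid at (82.00, 48.00).
hole 2: A = −(61 × 25) = -1525.00, centroid at (141.50, 116.50).
ΣA = 27271.00 cm², ΣAx̄ = 2869984.50 cm³, ΣAȳ = 2055045.50 cm³.
x̄ = 2869984.50/27271.00 = 105.24 cm; ȳ = 2055045.50/27271.00 = 75.36 cm.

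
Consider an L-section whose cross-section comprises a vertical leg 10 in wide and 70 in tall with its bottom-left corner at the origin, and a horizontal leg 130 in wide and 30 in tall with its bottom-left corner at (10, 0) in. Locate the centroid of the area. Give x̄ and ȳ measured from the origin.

vertical leg: A = 10 × 70 = 700.00, centroid at (5.00, 35.00).
horizontal leg: A = 130 × 30 = 3900.00, centroid at (75.00, 15.00).
ΣA = 4600.00 in²
ΣAx̄ = (700.00)(5.00) + (3900.00)(75.00) = 296000.00 in³
ΣAȳ = (700.00)(35.00) + (3900.00)(15.00) = 83000.00 in³
x̄ = 296000.00 / 4600.00 = 64.35 in
ȳ = 83000.00 / 4600.00 = 18.04 in

x̄ = 64.35 in, ȳ = 18.04 in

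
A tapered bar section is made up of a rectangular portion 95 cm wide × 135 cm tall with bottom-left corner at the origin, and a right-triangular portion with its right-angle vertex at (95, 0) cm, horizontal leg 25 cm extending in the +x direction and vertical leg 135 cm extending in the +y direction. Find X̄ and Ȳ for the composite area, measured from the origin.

X̄ = 53.99 cm, Ȳ = 64.88 cm

rectangular portion: A = 95 × 135 = 12825.00, centroid at (47.50, 67.50).
triangular portion: A = ½·25·135 = 1687.50, centroid at (103.33, 45.00).
ΣA = 14512.50 cm², ΣAX̄ = 783562.50 cm³, ΣAȲ = 941625.00 cm³.
X̄ = 783562.50/14512.50 = 53.99 cm; Ȳ = 941625.00/14512.50 = 64.88 cm.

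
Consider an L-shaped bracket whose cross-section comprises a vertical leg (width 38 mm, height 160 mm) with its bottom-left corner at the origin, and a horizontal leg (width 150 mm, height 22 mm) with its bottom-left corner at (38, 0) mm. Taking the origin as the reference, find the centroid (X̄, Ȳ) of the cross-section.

vertical leg: A = 38 × 160 = 6080.00, centroid at (19.00, 80.00).
horizontal leg: A = 150 × 22 = 3300.00, centroid at (113.00, 11.00).
ΣA = 9380.00 mm²
ΣAX̄ = (6080.00)(19.00) + (3300.00)(113.00) = 488420.00 mm³
ΣAȲ = (6080.00)(80.00) + (3300.00)(11.00) = 522700.00 mm³
X̄ = 488420.00 / 9380.00 = 52.07 mm
Ȳ = 522700.00 / 9380.00 = 55.72 mm

X̄ = 52.07 mm, Ȳ = 55.72 mm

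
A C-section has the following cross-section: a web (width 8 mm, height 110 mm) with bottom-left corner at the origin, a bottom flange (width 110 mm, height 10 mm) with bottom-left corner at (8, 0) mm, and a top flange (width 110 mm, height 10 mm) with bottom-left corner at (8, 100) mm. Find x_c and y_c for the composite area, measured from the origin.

x_c = 46.14 mm, y_c = 55.00 mm

Part | A | x̄ᵢ | ȳᵢ | A·x̄ᵢ | A·ȳᵢ
web | 880.00 | 4.00 | 55.00 | 3520.00 | 48400.00
bottom flange | 1100.00 | 63.00 | 5.00 | 69300.00 | 5500.00
top flange | 1100.00 | 63.00 | 105.00 | 69300.00 | 115500.00
Σ | 3080.00 |  |  | 142120.00 | 169400.00
x_c = 142120.00 / 3080.00 = 46.14 mm
y_c = 169400.00 / 3080.00 = 55.00 mm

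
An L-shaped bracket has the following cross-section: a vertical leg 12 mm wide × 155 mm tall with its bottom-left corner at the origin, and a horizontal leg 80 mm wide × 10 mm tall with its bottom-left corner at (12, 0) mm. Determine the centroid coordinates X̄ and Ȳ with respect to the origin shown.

vertical leg: A = 12 × 155 = 1860.00, centroid at (6.00, 77.50).
horizontal leg: A = 80 × 10 = 800.00, centroid at (52.00, 5.00).
ΣA = 2660.00 mm²
ΣAX̄ = (1860.00)(6.00) + (800.00)(52.00) = 52760.00 mm³
ΣAȲ = (1860.00)(77.50) + (800.00)(5.00) = 148150.00 mm³
X̄ = 52760.00 / 2660.00 = 19.83 mm
Ȳ = 148150.00 / 2660.00 = 55.70 mm

X̄ = 19.83 mm, Ȳ = 55.70 mm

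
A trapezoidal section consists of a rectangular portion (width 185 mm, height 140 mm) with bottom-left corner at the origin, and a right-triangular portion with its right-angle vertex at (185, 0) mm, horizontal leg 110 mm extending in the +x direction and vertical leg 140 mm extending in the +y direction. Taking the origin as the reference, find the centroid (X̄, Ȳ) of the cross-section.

Part | A | x̄ᵢ | ȳᵢ | A·x̄ᵢ | A·ȳᵢ
rectangular portion | 25900.00 | 92.50 | 70.00 | 2395750.00 | 1813000.00
triangular portion | 7700.00 | 221.67 | 46.67 | 1706833.33 | 359333.33
Σ | 33600.00 |  |  | 4102583.33 | 2172333.33
X̄ = 4102583.33 / 33600.00 = 122.10 mm
Ȳ = 2172333.33 / 33600.00 = 64.65 mm

X̄ = 122.10 mm, Ȳ = 64.65 mm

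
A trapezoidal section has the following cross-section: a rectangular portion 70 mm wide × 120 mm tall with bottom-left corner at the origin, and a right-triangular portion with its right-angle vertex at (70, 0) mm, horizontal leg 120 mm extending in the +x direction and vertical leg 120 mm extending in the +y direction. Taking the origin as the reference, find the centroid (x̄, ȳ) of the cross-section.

Part | A | x̄ᵢ | ȳᵢ | A·x̄ᵢ | A·ȳᵢ
rectangular portion | 8400.00 | 35.00 | 60.00 | 294000.00 | 504000.00
triangular portion | 7200.00 | 110.00 | 40.00 | 792000.00 | 288000.00
Σ | 15600.00 |  |  | 1086000.00 | 792000.00
x̄ = 1086000.00 / 15600.00 = 69.62 mm
ȳ = 792000.00 / 15600.00 = 50.77 mm

x̄ = 69.62 mm, ȳ = 50.77 mm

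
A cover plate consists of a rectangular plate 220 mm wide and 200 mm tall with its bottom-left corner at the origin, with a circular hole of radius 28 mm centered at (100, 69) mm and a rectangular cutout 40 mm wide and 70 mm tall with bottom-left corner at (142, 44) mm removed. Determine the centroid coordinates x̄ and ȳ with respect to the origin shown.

plate: A = 220 × 200 = 44000.00, centroid at (110.00, 100.00).
hole 1: A = −π·28² = -2463.01, centroid at (100.00, 69.00).
hole 2: A = −(40 × 70) = -2800.00, centroid at (162.00, 79.00).
ΣA = 38736.99 mm², ΣAx̄ = 4140099.14 mm³, ΣAȳ = 4008852.40 mm³.
x̄ = 4140099.14/38736.99 = 106.88 mm; ȳ = 4008852.40/38736.99 = 103.49 mm.

x̄ = 106.88 mm, ȳ = 103.49 mm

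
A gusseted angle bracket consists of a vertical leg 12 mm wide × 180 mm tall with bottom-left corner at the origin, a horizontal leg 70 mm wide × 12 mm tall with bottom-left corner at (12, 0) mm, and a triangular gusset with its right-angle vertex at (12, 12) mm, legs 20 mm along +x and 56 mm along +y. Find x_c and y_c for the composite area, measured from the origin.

x_c = 17.67 mm, y_c = 60.85 mm

vertical leg: A = 12 × 180 = 2160.00, centroid at (6.00, 90.00).
horizontal leg: A = 70 × 12 = 840.00, centroid at (47.00, 6.00).
gusset: A = ½·20·56 = 560.00, centroid at (18.67, 30.67).
ΣA = 3560.00 mm², ΣAx_c = 62893.33 mm³, ΣAy_c = 216613.33 mm³.
x_c = 62893.33/3560.00 = 17.67 mm; y_c = 216613.33/3560.00 = 60.85 mm.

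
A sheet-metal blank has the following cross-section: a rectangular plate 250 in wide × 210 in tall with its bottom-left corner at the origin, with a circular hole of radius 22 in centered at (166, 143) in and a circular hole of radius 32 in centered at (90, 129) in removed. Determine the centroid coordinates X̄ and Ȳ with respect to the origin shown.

X̄ = 126.05 in, Ȳ = 102.17 in

plate: A = 250 × 210 = 52500.00, centroid at (125.00, 105.00).
hole 1: A = −π·22² = -1520.53, centroid at (166.00, 143.00).
hole 2: A = −π·32² = -3216.99, centroid at (90.00, 129.00).
ΣA = 47762.48 in²
ΣAX̄ = (52500.00)(125.00) + (-1520.53)(166.00) + (-3216.99)(90.00) = 6020562.70 in³
ΣAȲ = (52500.00)(105.00) + (-1520.53)(143.00) + (-3216.99)(129.00) = 4880072.27 in³
X̄ = 6020562.70 / 47762.48 = 126.05 in
Ȳ = 4880072.27 / 47762.48 = 102.17 in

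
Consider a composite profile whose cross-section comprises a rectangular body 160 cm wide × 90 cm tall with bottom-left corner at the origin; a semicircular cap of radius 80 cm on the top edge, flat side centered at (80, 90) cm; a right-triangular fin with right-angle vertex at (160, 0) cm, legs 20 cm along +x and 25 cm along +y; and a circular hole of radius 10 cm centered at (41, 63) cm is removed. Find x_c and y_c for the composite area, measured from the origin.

rectangular body: A = 160 × 90 = 14400.00, centroid at (80.00, 45.00).
semicircular top: A = ½π·80² = 10053.10, centroid at (80.00, 123.95).
triangular fin: A = ½·20·25 = 250.00, centroid at (166.67, 8.33).
hole: A = −π·10² = -314.16, centroid at (41.00, 63.00).
ΣA = 24388.94 cm²
ΣAx_c = (14400.00)(80.00) + (10053.10)(80.00) + (250.00)(166.67) + (-314.16)(41.00) = 1985033.86 cm³
ΣAy_c = (14400.00)(45.00) + (10053.10)(123.95) + (250.00)(8.33) + (-314.16)(63.00) = 1876403.32 cm³
x_c = 1985033.86 / 24388.94 = 81.39 cm
y_c = 1876403.32 / 24388.94 = 76.94 cm

x_c = 81.39 cm, y_c = 76.94 cm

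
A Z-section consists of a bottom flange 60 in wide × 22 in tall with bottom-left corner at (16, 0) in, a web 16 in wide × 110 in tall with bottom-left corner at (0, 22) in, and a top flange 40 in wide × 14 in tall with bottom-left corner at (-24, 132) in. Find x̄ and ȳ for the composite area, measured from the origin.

x̄ = 19.93 in, ȳ = 62.60 in

Part | A | x̄ᵢ | ȳᵢ | A·x̄ᵢ | A·ȳᵢ
bottom flange | 1320.00 | 46.00 | 11.00 | 60720.00 | 14520.00
web | 1760.00 | 8.00 | 77.00 | 14080.00 | 135520.00
top flange | 560.00 | -4.00 | 139.00 | -2240.00 | 77840.00
Σ | 3640.00 |  |  | 72560.00 | 227880.00
x̄ = 72560.00 / 3640.00 = 19.93 in
ȳ = 227880.00 / 3640.00 = 62.60 in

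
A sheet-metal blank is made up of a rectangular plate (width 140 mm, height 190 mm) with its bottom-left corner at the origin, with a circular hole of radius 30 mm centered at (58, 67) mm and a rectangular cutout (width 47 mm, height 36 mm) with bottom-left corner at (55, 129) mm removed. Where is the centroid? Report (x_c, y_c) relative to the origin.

x_c = 70.89 mm, y_c = 94.60 mm

plate: A = 140 × 190 = 26600.00, centroid at (70.00, 95.00).
hole 1: A = −π·30² = -2827.43, centroid at (58.00, 67.00).
hole 2: A = −(47 × 36) = -1692.00, centroid at (78.50, 147.00).
ΣA = 22080.57 mm², ΣAx_c = 1565186.86 mm³, ΣAy_c = 2088837.96 mm³.
x_c = 1565186.86/22080.57 = 70.89 mm; y_c = 2088837.96/22080.57 = 94.60 mm.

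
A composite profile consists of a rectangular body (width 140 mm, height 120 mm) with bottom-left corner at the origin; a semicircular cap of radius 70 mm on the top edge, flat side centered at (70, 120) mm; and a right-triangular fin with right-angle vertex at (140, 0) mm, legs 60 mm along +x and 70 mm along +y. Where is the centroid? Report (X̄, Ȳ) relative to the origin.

rectangular body: A = 140 × 120 = 16800.00, centroid at (70.00, 60.00).
semicircular top: A = ½π·70² = 7696.90, centroid at (70.00, 149.71).
triangular fin: A = ½·60·70 = 2100.00, centroid at (160.00, 23.33).
ΣA = 26596.90 mm², ΣAX̄ = 2050783.14 mm³, ΣAȲ = 2209294.91 mm³.
X̄ = 2050783.14/26596.90 = 77.11 mm; Ȳ = 2209294.91/26596.90 = 83.07 mm.

X̄ = 77.11 mm, Ȳ = 83.07 mm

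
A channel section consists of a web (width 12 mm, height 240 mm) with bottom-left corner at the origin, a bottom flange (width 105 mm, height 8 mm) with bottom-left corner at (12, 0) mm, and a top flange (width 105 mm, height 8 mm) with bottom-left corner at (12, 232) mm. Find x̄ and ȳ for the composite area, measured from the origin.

Part | A | x̄ᵢ | ȳᵢ | A·x̄ᵢ | A·ȳᵢ
web | 2880.00 | 6.00 | 120.00 | 17280.00 | 345600.00
bottom flange | 840.00 | 64.50 | 4.00 | 54180.00 | 3360.00
top flange | 840.00 | 64.50 | 236.00 | 54180.00 | 198240.00
Σ | 4560.00 |  |  | 125640.00 | 547200.00
x̄ = 125640.00 / 4560.00 = 27.55 mm
ȳ = 547200.00 / 4560.00 = 120.00 mm

x̄ = 27.55 mm, ȳ = 120.00 mm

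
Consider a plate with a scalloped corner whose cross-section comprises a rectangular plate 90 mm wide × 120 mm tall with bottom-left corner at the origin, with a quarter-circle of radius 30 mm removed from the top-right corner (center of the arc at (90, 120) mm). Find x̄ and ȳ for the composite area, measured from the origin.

plate: A = 90 × 120 = 10800.00, centroid at (45.00, 60.00).
removed quarter-circle: A = −¼π·30² = -706.86, centroid at (77.27, 107.27).
ΣA = 10093.14 mm², ΣAx̄ = 431382.75 mm³, ΣAȳ = 572177.00 mm³.
x̄ = 431382.75/10093.14 = 42.74 mm; ȳ = 572177.00/10093.14 = 56.69 mm.

x̄ = 42.74 mm, ȳ = 56.69 mm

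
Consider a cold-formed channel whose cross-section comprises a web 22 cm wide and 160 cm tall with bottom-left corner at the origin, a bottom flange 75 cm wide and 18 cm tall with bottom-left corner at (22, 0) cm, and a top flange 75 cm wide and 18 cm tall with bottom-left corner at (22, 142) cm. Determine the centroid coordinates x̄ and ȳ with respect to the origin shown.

x̄ = 32.05 cm, ȳ = 80.00 cm

web: A = 22 × 160 = 3520.00, centroid at (11.00, 80.00).
bottom flange: A = 75 × 18 = 1350.00, centroid at (59.50, 9.00).
top flange: A = 75 × 18 = 1350.00, centroid at (59.50, 151.00).
ΣA = 6220.00 cm², ΣAx̄ = 199370.00 cm³, ΣAȳ = 497600.00 cm³.
x̄ = 199370.00/6220.00 = 32.05 cm; ȳ = 497600.00/6220.00 = 80.00 cm.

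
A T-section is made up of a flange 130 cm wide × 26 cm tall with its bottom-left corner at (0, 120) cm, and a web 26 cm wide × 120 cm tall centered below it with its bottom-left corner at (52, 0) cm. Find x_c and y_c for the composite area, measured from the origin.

web: A = 26 × 120 = 3120.00, centroid at (65.00, 60.00).
flange: A = 130 × 26 = 3380.00, centroid at (65.00, 133.00).
ΣA = 6500.00 cm²
ΣAx_c = (3120.00)(65.00) + (3380.00)(65.00) = 422500.00 cm³
ΣAy_c = (3120.00)(60.00) + (3380.00)(133.00) = 636740.00 cm³
x_c = 422500.00 / 6500.00 = 65.00 cm
y_c = 636740.00 / 6500.00 = 97.96 cm

x_c = 65.00 cm, y_c = 97.96 cm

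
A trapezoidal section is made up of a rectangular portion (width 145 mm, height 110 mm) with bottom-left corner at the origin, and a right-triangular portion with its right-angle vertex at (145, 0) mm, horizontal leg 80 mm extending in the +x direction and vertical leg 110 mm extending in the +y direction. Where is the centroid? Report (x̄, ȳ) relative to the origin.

x̄ = 93.94 mm, ȳ = 51.04 mm

rectangular portion: A = 145 × 110 = 15950.00, centroid at (72.50, 55.00).
triangular portion: A = ½·80·110 = 4400.00, centroid at (171.67, 36.67).
ΣA = 20350.00 mm²
ΣAx̄ = (15950.00)(72.50) + (4400.00)(171.67) = 1911708.33 mm³
ΣAȳ = (15950.00)(55.00) + (4400.00)(36.67) = 1038583.33 mm³
x̄ = 1911708.33 / 20350.00 = 93.94 mm
ȳ = 1038583.33 / 20350.00 = 51.04 mm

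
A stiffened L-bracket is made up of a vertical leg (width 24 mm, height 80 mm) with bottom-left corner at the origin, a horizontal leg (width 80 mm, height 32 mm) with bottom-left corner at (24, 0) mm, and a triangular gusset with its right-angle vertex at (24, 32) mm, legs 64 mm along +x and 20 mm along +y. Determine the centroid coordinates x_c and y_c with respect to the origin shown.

vertical leg: A = 24 × 80 = 1920.00, centroid at (12.00, 40.00).
horizontal leg: A = 80 × 32 = 2560.00, centroid at (64.00, 16.00).
gusset: A = ½·64·20 = 640.00, centroid at (45.33, 38.67).
ΣA = 5120.00 mm²
ΣAx_c = (1920.00)(12.00) + (2560.00)(64.00) + (640.00)(45.33) = 215893.33 mm³
ΣAy_c = (1920.00)(40.00) + (2560.00)(16.00) + (640.00)(38.67) = 142506.67 mm³
x_c = 215893.33 / 5120.00 = 42.17 mm
y_c = 142506.67 / 5120.00 = 27.83 mm

x_c = 42.17 mm, y_c = 27.83 mm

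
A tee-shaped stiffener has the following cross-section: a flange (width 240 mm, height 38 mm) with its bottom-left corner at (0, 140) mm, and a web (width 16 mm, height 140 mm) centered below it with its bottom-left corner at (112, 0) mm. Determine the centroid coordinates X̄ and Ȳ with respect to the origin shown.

web: A = 16 × 140 = 2240.00, centroid at (120.00, 70.00).
flange: A = 240 × 38 = 9120.00, centroid at (120.00, 159.00).
ΣA = 11360.00 mm²
ΣAX̄ = (2240.00)(120.00) + (9120.00)(120.00) = 1363200.00 mm³
ΣAȲ = (2240.00)(70.00) + (9120.00)(159.00) = 1606880.00 mm³
X̄ = 1363200.00 / 11360.00 = 120.00 mm
Ȳ = 1606880.00 / 11360.00 = 141.45 mm

X̄ = 120.00 mm, Ȳ = 141.45 mm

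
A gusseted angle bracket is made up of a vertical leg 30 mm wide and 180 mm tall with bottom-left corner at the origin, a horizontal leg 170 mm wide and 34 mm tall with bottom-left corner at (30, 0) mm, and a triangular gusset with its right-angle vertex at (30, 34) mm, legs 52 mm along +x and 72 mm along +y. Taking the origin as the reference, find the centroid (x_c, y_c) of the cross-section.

x_c = 63.92 mm, y_c = 53.08 mm

vertical leg: A = 30 × 180 = 5400.00, centroid at (15.00, 90.00).
horizontal leg: A = 170 × 34 = 5780.00, centroid at (115.00, 17.00).
gusset: A = ½·52·72 = 1872.00, centroid at (47.33, 58.00).
ΣA = 13052.00 mm²
ΣAx_c = (5400.00)(15.00) + (5780.00)(115.00) + (1872.00)(47.33) = 834308.00 mm³
ΣAy_c = (5400.00)(90.00) + (5780.00)(17.00) + (1872.00)(58.00) = 692836.00 mm³
x_c = 834308.00 / 13052.00 = 63.92 mm
y_c = 692836.00 / 13052.00 = 53.08 mm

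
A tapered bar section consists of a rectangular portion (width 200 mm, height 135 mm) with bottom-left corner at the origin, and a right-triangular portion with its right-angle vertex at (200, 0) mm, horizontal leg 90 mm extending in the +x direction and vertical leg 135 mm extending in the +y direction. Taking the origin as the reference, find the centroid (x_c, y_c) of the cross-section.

x_c = 123.88 mm, y_c = 63.37 mm

rectangular portion: A = 200 × 135 = 27000.00, centroid at (100.00, 67.50).
triangular portion: A = ½·90·135 = 6075.00, centroid at (230.00, 45.00).
ΣA = 33075.00 mm²
ΣAx_c = (27000.00)(100.00) + (6075.00)(230.00) = 4097250.00 mm³
ΣAy_c = (27000.00)(67.50) + (6075.00)(45.00) = 2095875.00 mm³
x_c = 4097250.00 / 33075.00 = 123.88 mm
y_c = 2095875.00 / 33075.00 = 63.37 mm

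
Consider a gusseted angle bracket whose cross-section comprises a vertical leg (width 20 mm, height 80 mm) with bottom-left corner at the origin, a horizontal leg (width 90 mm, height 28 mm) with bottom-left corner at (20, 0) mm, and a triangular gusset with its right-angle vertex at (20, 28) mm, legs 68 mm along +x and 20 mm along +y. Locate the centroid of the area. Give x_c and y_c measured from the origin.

vertical leg: A = 20 × 80 = 1600.00, centroid at (10.00, 40.00).
horizontal leg: A = 90 × 28 = 2520.00, centroid at (65.00, 14.00).
gusset: A = ½·68·20 = 680.00, centroid at (42.67, 34.67).
ΣA = 4800.00 mm², ΣAx_c = 208813.33 mm³, ΣAy_c = 122853.33 mm³.
x_c = 208813.33/4800.00 = 43.50 mm; y_c = 122853.33/4800.00 = 25.59 mm.

x_c = 43.50 mm, y_c = 25.59 mm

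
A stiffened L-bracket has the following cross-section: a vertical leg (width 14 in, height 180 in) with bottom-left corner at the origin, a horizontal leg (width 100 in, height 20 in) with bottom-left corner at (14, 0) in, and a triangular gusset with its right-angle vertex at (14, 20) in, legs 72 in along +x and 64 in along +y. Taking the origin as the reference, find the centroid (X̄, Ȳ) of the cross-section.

X̄ = 34.17 in, Ȳ = 50.12 in

Part | A | x̄ᵢ | ȳᵢ | A·x̄ᵢ | A·ȳᵢ
vertical leg | 2520.00 | 7.00 | 90.00 | 17640.00 | 226800.00
horizontal leg | 2000.00 | 64.00 | 10.00 | 128000.00 | 20000.00
gusset | 2304.00 | 38.00 | 41.33 | 87552.00 | 95232.00
Σ | 6824.00 |  |  | 233192.00 | 342032.00
X̄ = 233192.00 / 6824.00 = 34.17 in
Ȳ = 342032.00 / 6824.00 = 50.12 in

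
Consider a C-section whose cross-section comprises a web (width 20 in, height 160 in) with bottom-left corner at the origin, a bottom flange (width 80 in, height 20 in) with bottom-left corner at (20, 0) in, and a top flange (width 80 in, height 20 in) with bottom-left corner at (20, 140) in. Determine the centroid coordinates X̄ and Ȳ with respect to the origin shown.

X̄ = 35.00 in, Ȳ = 80.00 in

Part | A | x̄ᵢ | ȳᵢ | A·x̄ᵢ | A·ȳᵢ
web | 3200.00 | 10.00 | 80.00 | 32000.00 | 256000.00
bottom flange | 1600.00 | 60.00 | 10.00 | 96000.00 | 16000.00
top flange | 1600.00 | 60.00 | 150.00 | 96000.00 | 240000.00
Σ | 6400.00 |  |  | 224000.00 | 512000.00
X̄ = 224000.00 / 6400.00 = 35.00 in
Ȳ = 512000.00 / 6400.00 = 80.00 in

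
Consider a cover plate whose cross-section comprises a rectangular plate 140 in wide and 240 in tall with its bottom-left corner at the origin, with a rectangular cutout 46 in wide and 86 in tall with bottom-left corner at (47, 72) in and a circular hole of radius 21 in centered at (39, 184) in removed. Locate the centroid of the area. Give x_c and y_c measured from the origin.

x_c = 71.52 in, y_c = 117.56 in

Part | A | x̄ᵢ | ȳᵢ | A·x̄ᵢ | A·ȳᵢ
plate | 33600.00 | 70.00 | 120.00 | 2352000.00 | 4032000.00
hole 1 | -3956.00 | 70.00 | 115.00 | -276920.00 | -454940.00
hole 2 | -1385.44 | 39.00 | 184.00 | -54032.25 | -254921.39
Σ | 28258.56 |  |  | 2021047.75 | 3322138.61
x_c = 2021047.75 / 28258.56 = 71.52 in
y_c = 3322138.61 / 28258.56 = 117.56 in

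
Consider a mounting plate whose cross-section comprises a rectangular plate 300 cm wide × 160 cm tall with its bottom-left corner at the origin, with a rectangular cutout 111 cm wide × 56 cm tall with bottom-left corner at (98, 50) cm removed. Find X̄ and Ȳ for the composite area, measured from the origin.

X̄ = 149.48 cm, Ȳ = 80.30 cm

plate: A = 300 × 160 = 48000.00, centroid at (150.00, 80.00).
hole: A = −(111 × 56) = -6216.00, centroid at (153.50, 78.00).
ΣA = 41784.00 cm², ΣAX̄ = 6245844.00 cm³, ΣAȲ = 3355152.00 cm³.
X̄ = 6245844.00/41784.00 = 149.48 cm; Ȳ = 3355152.00/41784.00 = 80.30 cm.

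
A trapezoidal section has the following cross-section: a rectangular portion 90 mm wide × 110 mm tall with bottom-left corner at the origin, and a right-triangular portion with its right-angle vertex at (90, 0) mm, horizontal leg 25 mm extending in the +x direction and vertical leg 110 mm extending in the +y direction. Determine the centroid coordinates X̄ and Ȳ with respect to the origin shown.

X̄ = 51.50 mm, Ȳ = 52.76 mm

rectangular portion: A = 90 × 110 = 9900.00, centroid at (45.00, 55.00).
triangular portion: A = ½·25·110 = 1375.00, centroid at (98.33, 36.67).
ΣA = 11275.00 mm²
ΣAX̄ = (9900.00)(45.00) + (1375.00)(98.33) = 580708.33 mm³
ΣAȲ = (9900.00)(55.00) + (1375.00)(36.67) = 594916.67 mm³
X̄ = 580708.33 / 11275.00 = 51.50 mm
Ȳ = 594916.67 / 11275.00 = 52.76 mm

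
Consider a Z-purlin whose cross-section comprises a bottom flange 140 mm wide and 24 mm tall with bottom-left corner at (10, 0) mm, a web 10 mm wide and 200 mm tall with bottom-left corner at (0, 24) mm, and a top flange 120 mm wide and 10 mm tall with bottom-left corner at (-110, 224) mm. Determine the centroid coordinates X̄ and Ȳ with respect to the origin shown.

X̄ = 33.35 mm, Ȳ = 85.84 mm

bottom flange: A = 140 × 24 = 3360.00, centroid at (80.00, 12.00).
web: A = 10 × 200 = 2000.00, centroid at (5.00, 124.00).
top flange: A = 120 × 10 = 1200.00, centroid at (-50.00, 229.00).
ΣA = 6560.00 mm²
ΣAX̄ = (3360.00)(80.00) + (2000.00)(5.00) + (1200.00)(-50.00) = 218800.00 mm³
ΣAȲ = (3360.00)(12.00) + (2000.00)(124.00) + (1200.00)(229.00) = 563120.00 mm³
X̄ = 218800.00 / 6560.00 = 33.35 mm
Ȳ = 563120.00 / 6560.00 = 85.84 mm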